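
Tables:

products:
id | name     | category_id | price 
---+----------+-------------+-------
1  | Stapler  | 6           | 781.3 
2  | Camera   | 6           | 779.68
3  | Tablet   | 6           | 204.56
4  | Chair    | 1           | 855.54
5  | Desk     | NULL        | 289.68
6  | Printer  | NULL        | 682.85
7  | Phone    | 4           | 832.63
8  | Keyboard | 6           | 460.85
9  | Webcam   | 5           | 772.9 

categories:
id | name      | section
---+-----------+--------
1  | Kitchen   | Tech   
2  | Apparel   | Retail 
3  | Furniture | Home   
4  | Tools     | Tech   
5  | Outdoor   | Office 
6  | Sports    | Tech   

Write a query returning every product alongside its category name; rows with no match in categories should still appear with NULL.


LEFT JOIN keeps every row from products (the left table); where category_id has no match in categories, the category columns become NULL. Walk through each product:
  - product 1 (Stapler): category_id=6 -> matches Sports
  - product 2 (Camera): category_id=6 -> matches Sports
  - product 3 (Tablet): category_id=6 -> matches Sports
  - product 4 (Chair): category_id=1 -> matches Kitchen
  - product 5 (Desk): category_id=NULL, no match -> kept with NULL
  - product 6 (Printer): category_id=NULL, no match -> kept with NULL
  - product 7 (Phone): category_id=4 -> matches Tools
  - product 8 (Keyboard): category_id=6 -> matches Sports
  - product 9 (Webcam): category_id=5 -> matches Outdoor
All 9 rows appear; 2 have NULL category.

SQL:
SELECT a.name, b.name AS category
FROM products a
LEFT JOIN categories b ON a.category_id = b.id

Result:
name     | category
---------+---------
Stapler  | Sports  
Camera   | Sports  
Tablet   | Sports  
Chair    | Kitchen 
Desk     | NULL    
Printer  | NULL    
Phone    | Tools   
Keyboard | Sports  
Webcam   | Outdoor 


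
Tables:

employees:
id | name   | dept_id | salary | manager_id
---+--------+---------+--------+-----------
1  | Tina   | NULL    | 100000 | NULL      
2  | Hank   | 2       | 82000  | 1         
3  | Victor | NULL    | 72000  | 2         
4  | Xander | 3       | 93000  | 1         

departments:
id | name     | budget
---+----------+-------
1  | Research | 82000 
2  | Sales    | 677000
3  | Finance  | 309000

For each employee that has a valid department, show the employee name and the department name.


INNER JOIN keeps only employees rows whose dept_id matches an id in departments. Walk through each employee:
  - employee 1 (Tina): dept_id=NULL, no match -> dropped
  - employee 2 (Hank): dept_id=2 -> matches Sales
  - employee 3 (Victor): dept_id=NULL, no match -> dropped
  - employee 4 (Xander): dept_id=3 -> matches Finance
So 2 of 4 rows are dropped.

SQL:
SELECT a.name, b.name AS department
FROM employees a
INNER JOIN departments b ON a.dept_id = b.id

Result:
name   | department
-------+-----------
Hank   | Sales     
Xander | Finance   


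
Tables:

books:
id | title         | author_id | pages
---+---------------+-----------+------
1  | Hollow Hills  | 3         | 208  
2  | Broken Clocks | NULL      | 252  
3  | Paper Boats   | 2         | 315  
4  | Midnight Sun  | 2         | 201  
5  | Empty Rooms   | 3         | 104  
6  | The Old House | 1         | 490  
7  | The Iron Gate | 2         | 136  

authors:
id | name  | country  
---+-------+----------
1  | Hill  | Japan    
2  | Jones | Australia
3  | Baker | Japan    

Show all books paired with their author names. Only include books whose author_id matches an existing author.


INNER JOIN keeps only books rows whose author_id matches an id in authors. Walk through each book:
  - book 1 (Hollow Hills): author_id=3 -> matches Baker
  - book 2 (Broken Clocks): author_id=NULL, no match -> dropped
  - book 3 (Paper Boats): author_id=2 -> matches Jones
  - book 4 (Midnight Sun): author_id=2 -> matches Jones
  - book 5 (Empty Rooms): author_id=3 -> matches Baker
  - book 6 (The Old House): author_id=1 -> matches Hill
  - book 7 (The Iron Gate): author_id=2 -> matches Jones
So 1 of 7 rows is dropped.

SQL:
SELECT a.title, b.name AS author
FROM books a
INNER JOIN authors b ON a.author_id = b.id

Result:
title         | author
--------------+-------
Hollow Hills  | Baker 
Paper Boats   | Jones 
Midnight Sun  | Jones 
Empty Rooms   | Baker 
The Old House | Hill  
The Iron Gate | Jones 


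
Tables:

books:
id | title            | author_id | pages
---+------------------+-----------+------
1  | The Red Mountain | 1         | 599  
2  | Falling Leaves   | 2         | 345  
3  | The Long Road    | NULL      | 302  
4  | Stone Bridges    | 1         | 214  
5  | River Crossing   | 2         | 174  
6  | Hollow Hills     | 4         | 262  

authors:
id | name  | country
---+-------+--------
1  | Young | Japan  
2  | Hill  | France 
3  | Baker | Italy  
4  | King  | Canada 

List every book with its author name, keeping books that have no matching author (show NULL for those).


LEFT JOIN keeps every row from books (the left table); where author_id has no match in authors, the author columns become NULL. Walk through each book:
  - book 1 (The Red Mountain): author_id=1 -> matches Young
  - book 2 (Falling Leaves): author_id=2 -> matches Hill
  - book 3 (The Long Road): author_id=NULL, no match -> kept with NULL
  - book 4 (Stone Bridges): author_id=1 -> matches Young
  - book 5 (River Crossing): author_id=2 -> matches Hill
  - book 6 (Hollow Hills): author_id=4 -> matches King
All 6 rows appear; 1 has NULL author.

SQL:
SELECT a.title, b.name AS author
FROM books a
LEFT JOIN authors b ON a.author_id = b.id

Result:
title            | author
-----------------+-------
The Red Mountain | Young 
Falling Leaves   | Hill  
The Long Road    | NULL  
Stone Bridges    | Young 
River Crossing   | Hill  
Hollow Hills     | King  


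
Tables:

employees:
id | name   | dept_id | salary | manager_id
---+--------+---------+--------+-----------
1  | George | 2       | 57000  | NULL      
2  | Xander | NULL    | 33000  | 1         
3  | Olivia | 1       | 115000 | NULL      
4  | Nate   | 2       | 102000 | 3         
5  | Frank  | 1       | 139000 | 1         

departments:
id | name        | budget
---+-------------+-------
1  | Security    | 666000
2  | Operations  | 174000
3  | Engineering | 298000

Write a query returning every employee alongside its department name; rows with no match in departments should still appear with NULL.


LEFT JOIN keeps every row from employees (the left table); where dept_id has no match in departments, the department columns become NULL. Walk through each employee:
  - employee 1 (George): dept_id=2 -> matches Operations
  - employee 2 (Xander): dept_id=NULL, no match -> kept with NULL
  - employee 3 (Olivia): dept_id=1 -> matches Security
  - employee 4 (Nate): dept_id=2 -> matches Operations
  - employee 5 (Frank): dept_id=1 -> matches Security
All 5 rows appear; 1 has NULL department.

SQL:
SELECT a.name, b.name AS department
FROM employees a
LEFT JOIN departments b ON a.dept_id = b.id

Result:
name   | department
-------+-----------
George | Operations
Xander | NULL      
Olivia | Security  
Nate   | Operations
Frank  | Security  


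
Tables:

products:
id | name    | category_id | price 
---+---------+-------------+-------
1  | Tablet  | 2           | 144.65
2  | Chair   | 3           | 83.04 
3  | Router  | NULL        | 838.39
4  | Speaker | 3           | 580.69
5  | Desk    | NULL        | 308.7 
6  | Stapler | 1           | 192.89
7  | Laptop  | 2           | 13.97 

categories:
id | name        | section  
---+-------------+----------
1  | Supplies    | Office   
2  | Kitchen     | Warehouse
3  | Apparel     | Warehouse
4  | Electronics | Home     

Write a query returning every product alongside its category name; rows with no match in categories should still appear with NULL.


LEFT JOIN keeps every row from products (the left table); where category_id has no match in categories, the category columns become NULL. Walk through each product:
  - product 1 (Tablet): category_id=2 -> matches Kitchen
  - product 2 (Chair): category_id=3 -> matches Apparel
  - product 3 (Router): category_id=NULL, no match -> kept with NULL
  - product 4 (Speaker): category_id=3 -> matches Apparel
  - product 5 (Desk): category_id=NULL, no match -> kept with NULL
  - product 6 (Stapler): category_id=1 -> matches Supplies
  - product 7 (Laptop): category_id=2 -> matches Kitchen
All 7 rows appear; 2 have NULL category.

SQL:
SELECT a.name, b.name AS category
FROM products a
LEFT JOIN categories b ON a.category_id = b.id

Result:
name    | category
--------+---------
Tablet  | Kitchen 
Chair   | Apparel 
Router  | NULL    
Speaker | Apparel 
Desk    | NULL    
Stapler | Supplies
Laptop  | Kitchen 


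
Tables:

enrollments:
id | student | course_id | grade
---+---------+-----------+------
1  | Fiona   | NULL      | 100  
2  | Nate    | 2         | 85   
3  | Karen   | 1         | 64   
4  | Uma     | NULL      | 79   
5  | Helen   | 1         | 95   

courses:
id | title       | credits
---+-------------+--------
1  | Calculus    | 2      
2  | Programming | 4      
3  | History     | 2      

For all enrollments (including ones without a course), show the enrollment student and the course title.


LEFT JOIN keeps every row from enrollments (the left table); where course_id has no match in courses, the course columns become NULL. Walk through each enrollment:
  - enrollment 1 (Fiona): course_id=NULL, no match -> kept with NULL
  - enrollment 2 (Nate): course_id=2 -> matches Programming
  - enrollment 3 (Karen): course_id=1 -> matches Calculus
  - enrollment 4 (Uma): course_id=NULL, no match -> kept with NULL
  - enrollment 5 (Helen): course_id=1 -> matches Calculus
All 5 rows appear; 2 have NULL course.

SQL:
SELECT a.student, b.title AS course
FROM enrollments a
LEFT JOIN courses b ON a.course_id = b.id

Result:
student | course     
--------+------------
Fiona   | NULL       
Nate    | Programming
Karen   | Calculus   
Uma     | NULL       
Helen   | Calculus   


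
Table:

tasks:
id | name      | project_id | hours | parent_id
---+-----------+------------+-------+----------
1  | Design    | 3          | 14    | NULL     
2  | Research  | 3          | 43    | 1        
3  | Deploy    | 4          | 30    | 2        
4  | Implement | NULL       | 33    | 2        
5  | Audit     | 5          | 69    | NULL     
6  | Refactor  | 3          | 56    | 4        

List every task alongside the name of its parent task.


This is a self-join: tasks is joined to a second copy of itself, matching each row's parent_id to another row's id. Use LEFT JOIN so rows with parent_id=NULL are kept.
  - task 1 (Design): parent_id=NULL -> NULL
  - task 2 (Research): parent_id=1 -> Design
  - task 3 (Deploy): parent_id=2 -> Research
  - task 4 (Implement): parent_id=2 -> Research
  - task 5 (Audit): parent_id=NULL -> NULL
  - task 6 (Refactor): parent_id=4 -> Implement

SQL:
SELECT a.name AS item, b.name AS parent
FROM tasks a
LEFT JOIN tasks b ON a.parent_id = b.id

Result:
item      | parent   
----------+----------
Design    | NULL     
Research  | Design   
Deploy    | Research 
Implement | Research 
Audit     | NULL     
Refactor  | Implement


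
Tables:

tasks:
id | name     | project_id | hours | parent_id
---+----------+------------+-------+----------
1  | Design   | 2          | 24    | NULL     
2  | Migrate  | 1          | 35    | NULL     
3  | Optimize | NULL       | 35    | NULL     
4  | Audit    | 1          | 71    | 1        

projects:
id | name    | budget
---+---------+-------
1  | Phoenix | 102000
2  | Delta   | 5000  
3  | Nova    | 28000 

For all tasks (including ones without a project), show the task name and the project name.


LEFT JOIN keeps every row from tasks (the left table); where project_id has no match in projects, the project columns become NULL. Walk through each task:
  - task 1 (Design): project_id=2 -> matches Delta
  - task 2 (Migrate): project_id=1 -> matches Phoenix
  - task 3 (Optimize): project_id=NULL, no match -> kept with NULL
  - task 4 (Audit): project_id=1 -> matches Phoenix
All 4 rows appear; 1 has NULL project.

SQL:
SELECT a.name, b.name AS project
FROM tasks a
LEFT JOIN projects b ON a.project_id = b.id

Result:
name     | project
---------+--------
Design   | Delta  
Migrate  | Phoenix
Optimize | NULL   
Audit    | Phoenix


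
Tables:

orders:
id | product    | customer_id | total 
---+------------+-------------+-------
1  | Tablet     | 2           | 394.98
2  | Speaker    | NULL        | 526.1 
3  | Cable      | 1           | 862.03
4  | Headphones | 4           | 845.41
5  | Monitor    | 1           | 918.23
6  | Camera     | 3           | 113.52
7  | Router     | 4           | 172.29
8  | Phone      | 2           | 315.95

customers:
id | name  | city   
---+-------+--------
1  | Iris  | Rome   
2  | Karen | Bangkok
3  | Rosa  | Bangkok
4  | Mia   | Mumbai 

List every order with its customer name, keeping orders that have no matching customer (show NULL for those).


LEFT JOIN keeps every row from orders (the left table); where customer_id has no match in customers, the customer columns become NULL. Walk through each order:
  - order 1 (Tablet): customer_id=2 -> matches Karen
  - order 2 (Speaker): customer_id=NULL, no match -> kept with NULL
  - order 3 (Cable): customer_id=1 -> matches Iris
  - order 4 (Headphones): customer_id=4 -> matches Mia
  - order 5 (Monitor): customer_id=1 -> matches Iris
  - order 6 (Camera): customer_id=3 -> matches Rosa
  - order 7 (Router): customer_id=4 -> matches Mia
  - order 8 (Phone): customer_id=2 -> matches Karen
All 8 rows appear; 1 has NULL customer.

SQL:
SELECT a.product, b.name AS customer
FROM orders a
LEFT JOIN customers b ON a.customer_id = b.id

Result:
product    | customer
-----------+---------
Tablet     | Karen   
Speaker    | NULL    
Cable      | Iris    
Headphones | Mia     
Monitor    | Iris    
Camera     | Rosa    
Router     | Mia     
Phone      | Karen   


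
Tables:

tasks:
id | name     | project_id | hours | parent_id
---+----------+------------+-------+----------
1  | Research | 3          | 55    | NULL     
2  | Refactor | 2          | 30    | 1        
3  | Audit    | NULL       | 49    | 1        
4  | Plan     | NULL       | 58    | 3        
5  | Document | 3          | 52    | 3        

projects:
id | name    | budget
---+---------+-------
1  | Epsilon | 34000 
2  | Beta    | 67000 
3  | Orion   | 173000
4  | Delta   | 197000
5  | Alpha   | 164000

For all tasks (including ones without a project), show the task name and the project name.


LEFT JOIN keeps every row from tasks (the left table); where project_id has no match in projects, the project columns become NULL. Walk through each task:
  - task 1 (Research): project_id=3 -> matches Orion
  - task 2 (Refactor): project_id=2 -> matches Beta
  - task 3 (Audit): project_id=NULL, no match -> kept with NULL
  - task 4 (Plan): project_id=NULL, no match -> kept with NULL
  - task 5 (Document): project_id=3 -> matches Orion
All 5 rows appear; 2 have NULL project.

SQL:
SELECT a.name, b.name AS project
FROM tasks a
LEFT JOIN projects b ON a.project_id = b.id

Result:
name     | project
---------+--------
Research | Orion  
Refactor | Beta   
Audit    | NULL   
Plan     | NULL   
Document | Orion  


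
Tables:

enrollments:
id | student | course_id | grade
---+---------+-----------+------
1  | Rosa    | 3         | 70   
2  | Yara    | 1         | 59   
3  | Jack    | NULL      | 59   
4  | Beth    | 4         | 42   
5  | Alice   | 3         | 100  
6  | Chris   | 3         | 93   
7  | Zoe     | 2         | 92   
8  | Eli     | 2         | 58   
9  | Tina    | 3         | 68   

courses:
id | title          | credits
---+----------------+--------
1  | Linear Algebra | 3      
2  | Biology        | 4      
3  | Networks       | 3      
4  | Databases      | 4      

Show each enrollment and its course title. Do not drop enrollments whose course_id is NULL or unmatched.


LEFT JOIN keeps every row from enrollments (the left table); where course_id has no match in courses, the course columns become NULL. Walk through each enrollment:
  - enrollment 1 (Rosa): course_id=3 -> matches Networks
  - enrollment 2 (Yara): course_id=1 -> matches Linear Algebra
  - enrollment 3 (Jack): course_id=NULL, no match -> kept with NULL
  - enrollment 4 (Beth): course_id=4 -> matches Databases
  - enrollment 5 (Alice): course_id=3 -> matches Networks
  - enrollment 6 (Chris): course_id=3 -> matches Networks
  - enrollment 7 (Zoe): course_id=2 -> matches Biology
  - enrollment 8 (Eli): course_id=2 -> matches Biology
  - enrollment 9 (Tina): course_id=3 -> matches Networks
All 9 rows appear; 1 has NULL course.

SQL:
SELECT a.student, b.title AS course
FROM enrollments a
LEFT JOIN courses b ON a.course_id = b.id

Result:
student | course        
--------+---------------
Rosa    | Networks      
Yara    | Linear Algebra
Jack    | NULL          
Beth    | Databases     
Alice   | Networks      
Chris   | Networks      
Zoe     | Biology       
Eli     | Biology       
Tina    | Networks      


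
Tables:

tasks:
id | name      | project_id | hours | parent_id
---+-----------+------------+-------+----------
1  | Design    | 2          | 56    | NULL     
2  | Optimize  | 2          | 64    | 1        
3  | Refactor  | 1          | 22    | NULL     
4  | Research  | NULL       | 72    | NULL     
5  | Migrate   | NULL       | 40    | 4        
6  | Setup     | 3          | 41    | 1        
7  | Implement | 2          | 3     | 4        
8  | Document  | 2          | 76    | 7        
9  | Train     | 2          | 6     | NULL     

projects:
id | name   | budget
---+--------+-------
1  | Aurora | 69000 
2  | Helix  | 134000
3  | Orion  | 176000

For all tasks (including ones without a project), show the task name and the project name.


LEFT JOIN keeps every row from tasks (the left table); where project_id has no match in projects, the project columns become NULL. Walk through each task:
  - task 1 (Design): project_id=2 -> matches Helix
  - task 2 (Optimize): project_id=2 -> matches Helix
  - task 3 (Refactor): project_id=1 -> matches Aurora
  - task 4 (Research): project_id=NULL, no match -> kept with NULL
  - task 5 (Migrate): project_id=NULL, no match -> kept with NULL
  - task 6 (Setup): project_id=3 -> matches Orion
  - task 7 (Implement): project_id=2 -> matches Helix
  - task 8 (Document): project_id=2 -> matches Helix
  - task 9 (Train): project_id=2 -> matches Helix
All 9 rows appear; 2 have NULL project.

SQL:
SELECT a.name, b.name AS project
FROM tasks a
LEFT JOIN projects b ON a.project_id = b.id

Result:
name      | project
----------+--------
Design    | Helix  
Optimize  | Helix  
Refactor  | Aurora 
Research  | NULL   
Migrate   | NULL   
Setup     | Orion  
Implement | Helix  
Document  | Helix  
Train     | Helix  


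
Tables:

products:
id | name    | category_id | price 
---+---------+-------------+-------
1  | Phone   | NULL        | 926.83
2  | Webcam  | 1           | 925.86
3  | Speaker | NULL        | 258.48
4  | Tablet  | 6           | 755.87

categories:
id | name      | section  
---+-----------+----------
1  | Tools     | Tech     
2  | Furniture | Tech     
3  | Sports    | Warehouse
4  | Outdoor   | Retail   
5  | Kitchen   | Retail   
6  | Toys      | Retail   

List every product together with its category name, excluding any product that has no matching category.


INNER JOIN keeps only products rows whose category_id matches an id in categories. Walk through each product:
  - product 1 (Phone): category_id=NULL, no match -> dropped
  - product 2 (Webcam): category_id=1 -> matches Tools
  - product 3 (Speaker): category_id=NULL, no match -> dropped
  - product 4 (Tablet): category_id=6 -> matches Toys
So 2 of 4 rows are dropped.

SQL:
SELECT a.name, b.name AS category
FROM products a
INNER JOIN categories b ON a.category_id = b.id

Result:
name   | category
-------+---------
Webcam | Tools   
Tablet | Toys    


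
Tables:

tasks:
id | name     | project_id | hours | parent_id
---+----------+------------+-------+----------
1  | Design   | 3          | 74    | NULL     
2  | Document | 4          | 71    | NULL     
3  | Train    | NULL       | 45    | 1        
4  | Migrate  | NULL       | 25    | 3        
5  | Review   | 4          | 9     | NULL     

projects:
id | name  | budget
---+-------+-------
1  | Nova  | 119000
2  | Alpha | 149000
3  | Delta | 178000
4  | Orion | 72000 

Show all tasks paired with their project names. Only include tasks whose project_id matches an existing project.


INNER JOIN keeps only tasks rows whose project_id matches an id in projects. Walk through each task:
  - task 1 (Design): project_id=3 -> matches Delta
  - task 2 (Document): project_id=4 -> matches Orion
  - task 3 (Train): project_id=NULL, no match -> dropped
  - task 4 (Migrate): project_id=NULL, no match -> dropped
  - task 5 (Review): project_id=4 -> matches Orion
So 2 of 5 rows are dropped.

SQL:
SELECT a.name, b.name AS project
FROM tasks a
INNER JOIN projects b ON a.project_id = b.id

Result:
name     | project
---------+--------
Design   | Delta  
Document | Orion  
Review   | Orion  


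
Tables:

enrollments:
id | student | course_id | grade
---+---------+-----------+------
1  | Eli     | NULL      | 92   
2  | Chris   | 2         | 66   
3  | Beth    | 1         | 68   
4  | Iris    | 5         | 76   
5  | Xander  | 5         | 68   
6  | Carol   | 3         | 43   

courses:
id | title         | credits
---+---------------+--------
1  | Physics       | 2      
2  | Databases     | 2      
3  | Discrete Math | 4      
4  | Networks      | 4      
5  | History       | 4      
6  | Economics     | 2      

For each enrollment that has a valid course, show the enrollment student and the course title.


INNER JOIN keeps only enrollments rows whose course_id matches an id in courses. Walk through each enrollment:
  - enrollment 1 (Eli): course_id=NULL, no match -> dropped
  - enrollment 2 (Chris): course_id=2 -> matches Databases
  - enrollment 3 (Beth): course_id=1 -> matches Physics
  - enrollment 4 (Iris): course_id=5 -> matches History
  - enrollment 5 (Xander): course_id=5 -> matches History
  - enrollment 6 (Carol): course_id=3 -> matches Discrete Math
So 1 of 6 rows is dropped.

SQL:
SELECT a.student, b.title AS course
FROM enrollments a
INNER JOIN courses b ON a.course_id = b.id

Result:
student | course       
--------+--------------
Chris   | Databases    
Beth    | Physics      
Iris    | History      
Xander  | History      
Carol   | Discrete Math


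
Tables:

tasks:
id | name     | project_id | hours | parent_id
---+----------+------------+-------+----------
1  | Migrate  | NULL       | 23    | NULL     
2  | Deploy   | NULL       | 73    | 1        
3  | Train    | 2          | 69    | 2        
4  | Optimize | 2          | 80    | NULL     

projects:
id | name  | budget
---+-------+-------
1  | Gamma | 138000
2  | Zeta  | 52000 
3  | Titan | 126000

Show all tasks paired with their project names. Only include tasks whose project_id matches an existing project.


INNER JOIN keeps only tasks rows whose project_id matches an id in projects. Walk through each task:
  - task 1 (Migrate): project_id=NULL, no match -> dropped
  - task 2 (Deploy): project_id=NULL, no match -> dropped
  - task 3 (Train): project_id=2 -> matches Zeta
  - task 4 (Optimize): project_id=2 -> matches Zeta
So 2 of 4 rows are dropped.

SQL:
SELECT a.name, b.name AS project
FROM tasks a
INNER JOIN projects b ON a.project_id = b.id

Result:
name     | project
---------+--------
Train    | Zeta   
Optimize | Zeta   


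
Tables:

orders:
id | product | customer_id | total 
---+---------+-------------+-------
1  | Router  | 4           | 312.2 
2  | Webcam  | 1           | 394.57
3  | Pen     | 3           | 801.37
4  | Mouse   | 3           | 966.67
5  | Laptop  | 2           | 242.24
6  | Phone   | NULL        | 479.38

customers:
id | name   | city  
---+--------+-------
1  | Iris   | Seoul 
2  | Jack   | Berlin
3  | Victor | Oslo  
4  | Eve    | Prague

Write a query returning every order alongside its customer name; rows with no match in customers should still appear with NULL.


LEFT JOIN keeps every row from orders (the left table); where customer_id has no match in customers, the customer columns become NULL. Walk through each order:
  - order 1 (Router): customer_id=4 -> matches Eve
  - order 2 (Webcam): customer_id=1 -> matches Iris
  - order 3 (Pen): customer_id=3 -> matches Victor
  - order 4 (Mouse): customer_id=3 -> matches Victor
  - order 5 (Laptop): customer_id=2 -> matches Jack
  - order 6 (Phone): customer_id=NULL, no match -> kept with NULL
All 6 rows appear; 1 has NULL customer.

SQL:
SELECT a.product, b.name AS customer
FROM orders a
LEFT JOIN customers b ON a.customer_id = b.id

Result:
product | customer
--------+---------
Router  | Eve     
Webcam  | Iris    
Pen     | Victor  
Mouse   | Victor  
Laptop  | Jack    
Phone   | NULL    


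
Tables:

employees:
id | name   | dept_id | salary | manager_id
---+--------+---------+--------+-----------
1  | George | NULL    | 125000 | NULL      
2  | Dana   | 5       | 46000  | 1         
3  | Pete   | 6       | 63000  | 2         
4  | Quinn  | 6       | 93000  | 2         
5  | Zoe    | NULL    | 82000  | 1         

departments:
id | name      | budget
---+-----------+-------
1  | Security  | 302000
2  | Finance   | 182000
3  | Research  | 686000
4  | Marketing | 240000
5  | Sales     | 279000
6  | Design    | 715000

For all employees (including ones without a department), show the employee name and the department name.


LEFT JOIN keeps every row from employees (the left table); where dept_id has no match in departments, the department columns become NULL. Walk through each employee:
  - employee 1 (George): dept_id=NULL, no match -> kept with NULL
  - employee 2 (Dana): dept_id=5 -> matches Sales
  - employee 3 (Pete): dept_id=6 -> matches Design
  - employee 4 (Quinn): dept_id=6 -> matches Design
  - employee 5 (Zoe): dept_id=NULL, no match -> kept with NULL
All 5 rows appear; 2 have NULL department.

SQL:
SELECT a.name, b.name AS department
FROM employees a
LEFT JOIN departments b ON a.dept_id = b.id

Result:
name   | department
-------+-----------
George | NULL      
Dana   | Sales     
Pete   | Design    
Quinn  | Design    
Zoe    | NULL      


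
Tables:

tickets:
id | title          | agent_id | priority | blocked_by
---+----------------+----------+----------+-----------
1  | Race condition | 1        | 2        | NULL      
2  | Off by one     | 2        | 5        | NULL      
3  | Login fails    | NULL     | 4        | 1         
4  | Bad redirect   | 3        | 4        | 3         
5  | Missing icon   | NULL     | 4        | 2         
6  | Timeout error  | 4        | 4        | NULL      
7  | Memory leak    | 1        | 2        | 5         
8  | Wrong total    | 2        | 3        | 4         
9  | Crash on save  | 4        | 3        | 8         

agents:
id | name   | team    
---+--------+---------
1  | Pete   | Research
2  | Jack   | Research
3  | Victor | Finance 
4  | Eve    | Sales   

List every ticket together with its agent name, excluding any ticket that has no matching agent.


INNER JOIN keeps only tickets rows whose agent_id matches an id in agents. Walk through each ticket:
  - ticket 1 (Race condition): agent_id=1 -> matches Pete
  - ticket 2 (Off by one): agent_id=2 -> matches Jack
  - ticket 3 (Login fails): agent_id=NULL, no match -> dropped
  - ticket 4 (Bad redirect): agent_id=3 -> matches Victor
  - ticket 5 (Missing icon): agent_id=NULL, no match -> dropped
  - ticket 6 (Timeout error): agent_id=4 -> matches Eve
  - ticket 7 (Memory leak): agent_id=1 -> matches Pete
  - ticket 8 (Wrong total): agent_id=2 -> matches Jack
  - ticket 9 (Crash on save): agent_id=4 -> matches Eve
So 2 of 9 rows are dropped.

SQL:
SELECT a.title, b.name AS agent
FROM tickets a
INNER JOIN agents b ON a.agent_id = b.id

Result:
title          | agent 
---------------+-------
Race condition | Pete  
Off by one     | Jack  
Bad redirect   | Victor
Timeout error  | Eve   
Memory leak    | Pete  
Wrong total    | Jack  
Crash on save  | Eve   


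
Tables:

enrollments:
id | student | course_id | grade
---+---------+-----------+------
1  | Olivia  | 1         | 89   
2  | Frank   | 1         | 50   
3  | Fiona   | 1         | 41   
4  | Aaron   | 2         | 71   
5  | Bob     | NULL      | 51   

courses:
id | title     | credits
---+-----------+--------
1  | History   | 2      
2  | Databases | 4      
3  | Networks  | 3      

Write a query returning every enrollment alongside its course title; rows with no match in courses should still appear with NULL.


LEFT JOIN keeps every row from enrollments (the left table); where course_id has no match in courses, the course columns become NULL. Walk through each enrollment:
  - enrollment 1 (Olivia): course_id=1 -> matches History
  - enrollment 2 (Frank): course_id=1 -> matches History
  - enrollment 3 (Fiona): course_id=1 -> matches History
  - enrollment 4 (Aaron): course_id=2 -> matches Databases
  - enrollment 5 (Bob): course_id=NULL, no match -> kept with NULL
All 5 rows appear; 1 has NULL course.

SQL:
SELECT a.student, b.title AS course
FROM enrollments a
LEFT JOIN courses b ON a.course_id = b.id

Result:
student | course   
--------+----------
Olivia  | History  
Frank   | History  
Fiona   | History  
Aaron   | Databases
Bob     | NULL     


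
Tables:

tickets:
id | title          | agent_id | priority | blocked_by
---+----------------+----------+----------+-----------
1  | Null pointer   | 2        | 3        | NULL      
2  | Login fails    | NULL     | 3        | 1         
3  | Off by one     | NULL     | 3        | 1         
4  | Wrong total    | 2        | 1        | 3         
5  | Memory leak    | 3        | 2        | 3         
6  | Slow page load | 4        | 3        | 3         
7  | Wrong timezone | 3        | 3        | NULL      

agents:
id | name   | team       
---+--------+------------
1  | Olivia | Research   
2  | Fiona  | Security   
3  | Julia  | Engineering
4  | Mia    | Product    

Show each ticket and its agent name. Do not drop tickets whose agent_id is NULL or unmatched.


LEFT JOIN keeps every row from tickets (the left table); where agent_id has no match in agents, the agent columns become NULL. Walk through each ticket:
  - ticket 1 (Null pointer): agent_id=2 -> matches Fiona
  - ticket 2 (Login fails): agent_id=NULL, no match -> kept with NULL
  - ticket 3 (Off by one): agent_id=NULL, no match -> kept with NULL
  - ticket 4 (Wrong total): agent_id=2 -> matches Fiona
  - ticket 5 (Memory leak): agent_id=3 -> matches Julia
  - ticket 6 (Slow page load): agent_id=4 -> matches Mia
  - ticket 7 (Wrong timezone): agent_id=3 -> matches Julia
All 7 rows appear; 2 have NULL agent.

SQL:
SELECT a.title, b.name AS agent
FROM tickets a
LEFT JOIN agents b ON a.agent_id = b.id

Result:
title          | agent
---------------+------
Null pointer   | Fiona
Login fails    | NULL 
Off by one     | NULL 
Wrong total    | Fiona
Memory leak    | Julia
Slow page load | Mia  
Wrong timezone | Julia


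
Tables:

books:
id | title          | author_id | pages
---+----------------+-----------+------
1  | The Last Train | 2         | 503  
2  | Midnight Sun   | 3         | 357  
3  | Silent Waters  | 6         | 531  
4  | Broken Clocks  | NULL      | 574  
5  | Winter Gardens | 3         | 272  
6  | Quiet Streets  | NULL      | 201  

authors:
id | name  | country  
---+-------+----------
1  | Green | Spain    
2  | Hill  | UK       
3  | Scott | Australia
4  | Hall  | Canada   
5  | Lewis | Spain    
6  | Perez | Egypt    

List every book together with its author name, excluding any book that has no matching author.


INNER JOIN keeps only books rows whose author_id matches an id in authors. Walk through each book:
  - book 1 (The Last Train): author_id=2 -> matches Hill
  - book 2 (Midnight Sun): author_id=3 -> matches Scott
  - book 3 (Silent Waters): author_id=6 -> matches Perez
  - book 4 (Broken Clocks): author_id=NULL, no match -> dropped
  - book 5 (Winter Gardens): author_id=3 -> matches Scott
  - book 6 (Quiet Streets): author_id=NULL, no match -> dropped
So 2 of 6 rows are dropped.

SQL:
SELECT a.title, b.name AS author
FROM books a
INNER JOIN authors b ON a.author_id = b.id

Result:
title          | author
---------------+-------
The Last Train | Hill  
Midnight Sun   | Scott 
Silent Waters  | Perez 
Winter Gardens | Scott 


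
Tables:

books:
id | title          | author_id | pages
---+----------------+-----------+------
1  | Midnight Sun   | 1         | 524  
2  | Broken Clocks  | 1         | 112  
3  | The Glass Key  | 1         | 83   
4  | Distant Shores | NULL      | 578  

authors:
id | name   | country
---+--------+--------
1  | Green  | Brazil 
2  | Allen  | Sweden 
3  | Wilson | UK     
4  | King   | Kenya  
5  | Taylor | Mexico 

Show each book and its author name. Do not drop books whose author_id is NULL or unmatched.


LEFT JOIN keeps every row from books (the left table); where author_id has no match in authors, the author columns become NULL. Walk through each book:
  - book 1 (Midnight Sun): author_id=1 -> matches Green
  - book 2 (Broken Clocks): author_id=1 -> matches Green
  - book 3 (The Glass Key): author_id=1 -> matches Green
  - book 4 (Distant Shores): author_id=NULL, no match -> kept with NULL
All 4 rows appear; 1 has NULL author.

SQL:
SELECT a.title, b.name AS author
FROM books a
LEFT JOIN authors b ON a.author_id = b.id

Result:
title          | author
---------------+-------
Midnight Sun   | Green 
Broken Clocks  | Green 
The Glass Key  | Green 
Distant Shores | NULL  


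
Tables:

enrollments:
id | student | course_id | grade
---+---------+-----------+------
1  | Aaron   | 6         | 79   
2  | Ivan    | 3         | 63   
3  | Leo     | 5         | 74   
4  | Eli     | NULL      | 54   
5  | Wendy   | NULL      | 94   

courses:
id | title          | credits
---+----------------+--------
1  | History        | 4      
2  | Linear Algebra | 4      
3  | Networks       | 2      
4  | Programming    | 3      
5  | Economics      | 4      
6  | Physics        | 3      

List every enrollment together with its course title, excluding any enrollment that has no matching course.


INNER JOIN keeps only enrollments rows whose course_id matches an id in courses. Walk through each enrollment:
  - enrollment 1 (Aaron): course_id=6 -> matches Physics
  - enrollment 2 (Ivan): course_id=3 -> matches Networks
  - enrollment 3 (Leo): course_id=5 -> matches Economics
  - enrollment 4 (Eli): course_id=NULL, no match -> dropped
  - enrollment 5 (Wendy): course_id=NULL, no match -> dropped
So 2 of 5 rows are dropped.

SQL:
SELECT a.student, b.title AS course
FROM enrollments a
INNER JOIN courses b ON a.course_id = b.id

Result:
student | course   
--------+----------
Aaron   | Physics  
Ivan    | Networks 
Leo     | Economics


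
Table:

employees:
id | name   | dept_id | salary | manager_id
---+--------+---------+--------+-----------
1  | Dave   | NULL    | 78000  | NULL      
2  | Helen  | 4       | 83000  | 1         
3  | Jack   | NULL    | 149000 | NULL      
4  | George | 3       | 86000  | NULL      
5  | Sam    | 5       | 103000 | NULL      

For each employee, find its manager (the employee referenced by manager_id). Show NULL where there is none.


This is a self-join: employees is joined to a second copy of itself, matching each row's manager_id to another row's id. Use LEFT JOIN so rows with manager_id=NULL are kept.
  - employee 1 (Dave): manager_id=NULL -> NULL
  - employee 2 (Helen): manager_id=1 -> Dave
  - employee 3 (Jack): manager_id=NULL -> NULL
  - employee 4 (George): manager_id=NULL -> NULL
  - employee 5 (Sam): manager_id=NULL -> NULL

SQL:
SELECT a.name AS item, b.name AS manager
FROM employees a
LEFT JOIN employees b ON a.manager_id = b.id

Result:
item   | manager
-------+--------
Dave   | NULL   
Helen  | Dave   
Jack   | NULL   
George | NULL   
Sam    | NULL   


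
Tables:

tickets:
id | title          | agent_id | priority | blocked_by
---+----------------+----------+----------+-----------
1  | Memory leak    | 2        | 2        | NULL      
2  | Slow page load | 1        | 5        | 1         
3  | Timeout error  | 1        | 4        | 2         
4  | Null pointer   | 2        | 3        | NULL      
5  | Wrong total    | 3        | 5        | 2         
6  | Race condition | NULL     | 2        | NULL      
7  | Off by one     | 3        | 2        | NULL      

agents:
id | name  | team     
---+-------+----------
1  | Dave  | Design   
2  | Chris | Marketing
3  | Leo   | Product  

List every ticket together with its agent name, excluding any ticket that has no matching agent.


INNER JOIN keeps only tickets rows whose agent_id matches an id in agents. Walk through each ticket:
  - ticket 1 (Memory leak): agent_id=2 -> matches Chris
  - ticket 2 (Slow page load): agent_id=1 -> matches Dave
  - ticket 3 (Timeout error): agent_id=1 -> matches Dave
  - ticket 4 (Null pointer): agent_id=2 -> matches Chris
  - ticket 5 (Wrong total): agent_id=3 -> matches Leo
  - ticket 6 (Race condition): agent_id=NULL, no match -> dropped
  - ticket 7 (Off by one): agent_id=3 -> matches Leo
So 1 of 7 rows is dropped.

SQL:
SELECT a.title, b.name AS agent
FROM tickets a
INNER JOIN agents b ON a.agent_id = b.id

Result:
title          | agent
---------------+------
Memory leak    | Chris
Slow page load | Dave 
Timeout error  | Dave 
Null pointer   | Chris
Wrong total    | Leo  
Off by one     | Leo  


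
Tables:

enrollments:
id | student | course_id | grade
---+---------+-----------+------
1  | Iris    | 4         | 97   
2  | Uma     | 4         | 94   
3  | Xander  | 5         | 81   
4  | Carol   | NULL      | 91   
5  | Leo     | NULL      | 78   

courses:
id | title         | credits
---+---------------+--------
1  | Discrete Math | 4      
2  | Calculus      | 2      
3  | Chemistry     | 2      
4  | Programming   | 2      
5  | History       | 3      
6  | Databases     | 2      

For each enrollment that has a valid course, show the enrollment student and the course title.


INNER JOIN keeps only enrollments rows whose course_id matches an id in courses. Walk through each enrollment:
  - enrollment 1 (Iris): course_id=4 -> matches Programming
  - enrollment 2 (Uma): course_id=4 -> matches Programming
  - enrollment 3 (Xander): course_id=5 -> matches History
  - enrollment 4 (Carol): course_id=NULL, no match -> dropped
  - enrollment 5 (Leo): course_id=NULL, no match -> dropped
So 2 of 5 rows are dropped.

SQL:
SELECT a.student, b.title AS course
FROM enrollments a
INNER JOIN courses b ON a.course_id = b.id

Result:
student | course     
--------+------------
Iris    | Programming
Uma     | Programming
Xander  | History    


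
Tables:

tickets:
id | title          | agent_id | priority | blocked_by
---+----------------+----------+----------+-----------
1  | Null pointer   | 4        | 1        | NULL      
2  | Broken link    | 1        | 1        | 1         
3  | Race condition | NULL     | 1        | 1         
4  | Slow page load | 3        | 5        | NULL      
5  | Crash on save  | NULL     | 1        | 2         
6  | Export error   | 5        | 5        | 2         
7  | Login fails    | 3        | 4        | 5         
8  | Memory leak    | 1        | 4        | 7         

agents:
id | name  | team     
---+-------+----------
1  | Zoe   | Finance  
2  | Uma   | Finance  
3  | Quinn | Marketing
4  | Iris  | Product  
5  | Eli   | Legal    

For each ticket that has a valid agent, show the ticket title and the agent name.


INNER JOIN keeps only tickets rows whose agent_id matches an id in agents. Walk through each ticket:
  - ticket 1 (Null pointer): agent_id=4 -> matches Iris
  - ticket 2 (Broken link): agent_id=1 -> matches Zoe
  - ticket 3 (Race condition): agent_id=NULL, no match -> dropped
  - ticket 4 (Slow page load): agent_id=3 -> matches Quinn
  - ticket 5 (Crash on save): agent_id=NULL, no match -> dropped
  - ticket 6 (Export error): agent_id=5 -> matches Eli
  - ticket 7 (Login fails): agent_id=3 -> matches Quinn
  - ticket 8 (Memory leak): agent_id=1 -> matches Zoe
So 2 of 8 rows are dropped.

SQL:
SELECT a.title, b.name AS agent
FROM tickets a
INNER JOIN agents b ON a.agent_id = b.id

Result:
title          | agent
---------------+------
Null pointer   | Iris 
Broken link    | Zoe  
Slow page load | Quinn
Export error   | Eli  
Login fails    | Quinn
Memory leak    | Zoe  
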